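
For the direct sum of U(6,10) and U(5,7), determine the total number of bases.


Bases of a direct sum M1 + M2: |B| = |B(M1)| * |B(M2)|.
|B(U(6,10))| = C(10,6) = 210.
|B(U(5,7))| = C(7,5) = 21.
Total bases = 210 * 21 = 4410.

4410


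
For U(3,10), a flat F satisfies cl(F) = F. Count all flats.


Flats of U(3,10): every subset of size < 3 is a flat, plus E itself.
Count = C(10,0) + C(10,1) + C(10,2) + 1
     = 1 + 10 + 45 + 1
     = 57.

57


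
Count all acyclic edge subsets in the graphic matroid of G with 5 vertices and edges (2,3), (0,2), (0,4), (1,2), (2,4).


An independent set in a graphic matroid is an acyclic edge subset.
G has 5 vertices and 5 edges.
Enumerate all 2^5 = 32 subsets, checking for acyclicity.
Total independent sets = 28.

28


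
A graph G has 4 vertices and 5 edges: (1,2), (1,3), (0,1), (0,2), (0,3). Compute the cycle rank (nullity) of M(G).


Cycle rank (nullity) = |E| - r(M) = |E| - (|V| - c).
|E| = 5, |V| = 4, c = 1.
Nullity = 5 - (4 - 1) = 5 - 3 = 2.

2


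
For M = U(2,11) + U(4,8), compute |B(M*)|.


(M1+M2)* = M1* + M2*.
M1* = U(9,11), bases: C(11,9) = 55.
M2* = U(4,8), bases: C(8,4) = 70.
|B(M*)| = 55 * 70 = 3850.

3850


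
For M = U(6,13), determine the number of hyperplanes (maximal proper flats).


Hyperplanes of U(6,13) are flats of rank 5.
In a uniform matroid, these are exactly the (5)-element subsets.
Count = (13 choose 5) = 1287.

1287


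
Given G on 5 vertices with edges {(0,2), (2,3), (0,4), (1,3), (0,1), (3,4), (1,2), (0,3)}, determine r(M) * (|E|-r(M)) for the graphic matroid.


r(M) = |V| - c = 5 - 1 = 4.
nullity = |E| - r(M) = 8 - 4 = 4.
Product = 4 * 4 = 16.

16


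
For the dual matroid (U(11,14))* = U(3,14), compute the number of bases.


The dual of U(r,n) is U(n-r, n) = U(3,14).
Bases of U(3,14) are all (3)-element subsets.
|B(M*)| = (14 choose 3) = 364.

364


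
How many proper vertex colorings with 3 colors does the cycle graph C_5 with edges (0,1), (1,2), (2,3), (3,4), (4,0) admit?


P(C_5, k) = (k-1)^5 + (-1)^5*(k-1).
P(3) = (2)^5 - 2
= 32 - 2 = 30.

30


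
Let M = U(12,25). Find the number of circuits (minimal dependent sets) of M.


In U(12,25), circuits are the (13)-element subsets.
Any set of 13 elements is dependent, and removing any one element gives
an independent set of size 12, so it is a minimal dependent set.
Number of circuits = C(25,13) = 25! / (13! * 12!) = 5200300.

5200300


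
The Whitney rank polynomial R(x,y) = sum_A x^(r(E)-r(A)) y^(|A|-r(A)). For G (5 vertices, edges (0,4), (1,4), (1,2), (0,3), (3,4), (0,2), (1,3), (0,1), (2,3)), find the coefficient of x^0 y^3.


R(x,y) = sum over A in 2^E of x^(r(E)-r(A)) * y^(|A|-r(A)).
G has 5 vertices, 9 edges. r(E) = 4.
Enumerate all 2^9 = 512 subsets.
Count subsets with r(E)-r(A)=0 and |A|-r(A)=3: 36.

36


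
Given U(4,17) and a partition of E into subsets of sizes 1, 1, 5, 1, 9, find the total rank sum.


r(Ai) = min(|Ai|, 4) for each part.
Sum = min(1,4) + min(1,4) + min(5,4) + min(1,4) + min(9,4)
    = 1 + 1 + 4 + 1 + 4
    = 11.

11


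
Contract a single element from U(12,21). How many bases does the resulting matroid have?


Contracting e from U(12,21) gives U(11,20).
Bases of U(11,20) = C(20,11) = 167960.

167960


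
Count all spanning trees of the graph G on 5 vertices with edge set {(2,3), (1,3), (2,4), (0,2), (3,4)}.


By Kirchhoff's matrix tree theorem, the number of spanning trees equals
the determinant of any cofactor of the Laplacian matrix L.
G has 5 vertices and 5 edges.
Computing the (4 x 4) cofactor determinant gives 3.

3


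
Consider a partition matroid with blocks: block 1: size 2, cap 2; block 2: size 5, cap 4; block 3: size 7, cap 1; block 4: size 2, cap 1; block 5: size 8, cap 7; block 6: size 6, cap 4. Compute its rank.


Rank of a partition matroid = sum of min(|Si|, ci) for each block.
= min(2,2) + min(5,4) + min(7,1) + min(2,1) + min(8,7) + min(6,4)
= 2 + 4 + 1 + 1 + 7 + 4
= 19.

19


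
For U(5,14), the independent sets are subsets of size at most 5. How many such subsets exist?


Independent sets of U(5,14) are all subsets of size <= 5.
Count = (14 choose 0) + (14 choose 1) + (14 choose 2) + (14 choose 3) + (14 choose 4) + (14 choose 5)
     = 1 + 14 + 91 + 364 + 1001 + 2002
     = 3473.

3473


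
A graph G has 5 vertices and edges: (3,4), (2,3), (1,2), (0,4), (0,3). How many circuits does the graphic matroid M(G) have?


A circuit in a graphic matroid = edge set of a simple cycle.
G has 5 vertices and 5 edges.
Enumerating all minimal edge subsets forming cycles...
Total circuits found: 1.

1


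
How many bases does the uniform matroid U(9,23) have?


Bases of U(9,23) are all 9-element subsets of the 23-element ground set.
Number of bases = C(23,9).
C(23,9) = 817190.

817190


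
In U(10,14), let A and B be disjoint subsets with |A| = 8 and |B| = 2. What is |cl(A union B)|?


|A union B| = 8 + 2 = 10 (disjoint).
In U(10,14), cl(S) = S if |S| < 10, else cl(S) = E.
Since 10 >= 10, cl(A union B) = E.
|cl(A union B)| = 14.

14


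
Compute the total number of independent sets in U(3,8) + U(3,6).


For a direct sum, |I(M1+M2)| = |I(M1)| * |I(M2)|.
|I(U(3,8))| = sum C(8,k) for k=0..3 = 93.
|I(U(3,6))| = sum C(6,k) for k=0..3 = 42.
Total = 93 * 42 = 3906.

3906


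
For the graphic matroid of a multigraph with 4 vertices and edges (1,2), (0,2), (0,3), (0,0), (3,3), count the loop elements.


In a graphic matroid, a loop is a self-loop edge (u,u) with rank 0.
Examining all 5 edges for self-loops...
Self-loops found: (0,0), (3,3)
Number of loops = 2.

2


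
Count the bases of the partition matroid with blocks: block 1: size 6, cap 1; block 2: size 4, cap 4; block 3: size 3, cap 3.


A basis picks exactly ci elements from block i.
Number of bases = product of C(|Si|, ci).
= C(6,1) * C(4,4) * C(3,3)
= 6 * 1 * 1
= 6.

6


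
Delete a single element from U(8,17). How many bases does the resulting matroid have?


Deleting e from U(8,17) gives U(8,16) since n > r.
Bases of U(8,16) = C(16,8) = 16! / (8! * 8!) = 12870.

12870


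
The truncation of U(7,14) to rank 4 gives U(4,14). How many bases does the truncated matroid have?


Truncating U(7,14) to rank 4 gives U(4,14).
Bases of U(4,14) are all 4-element subsets of 14 elements.
Number of bases = C(14,4) = 14! / (4! * 10!) = 1001.

1001


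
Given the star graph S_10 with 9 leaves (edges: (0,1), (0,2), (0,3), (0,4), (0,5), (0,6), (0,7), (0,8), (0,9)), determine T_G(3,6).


A star on 10 vertices is a tree with 9 edges.
T(x,y) = x^(9) for any tree.
T(3,6) = 3^9 = 19683.

19683


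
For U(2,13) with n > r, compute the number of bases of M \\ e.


Deleting e from U(2,13) gives U(2,12) since n > r.
Bases of U(2,12) = C(12,2) = 12! / (2! * 10!) = 66.

66


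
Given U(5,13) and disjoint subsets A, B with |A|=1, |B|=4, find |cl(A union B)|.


|A union B| = 1 + 4 = 5 (disjoint).
In U(5,13), cl(S) = S if |S| < 5, else cl(S) = E.
Since 5 >= 5, cl(A union B) = E.
|cl(A union B)| = 13.

13


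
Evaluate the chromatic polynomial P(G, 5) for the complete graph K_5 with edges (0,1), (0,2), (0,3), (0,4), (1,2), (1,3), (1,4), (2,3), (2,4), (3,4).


P(K_5, k) = k(k-1)(k-2)...(k-4).
P(5) = (5) * (4) * (3) * (2) * (1) = 120.

120


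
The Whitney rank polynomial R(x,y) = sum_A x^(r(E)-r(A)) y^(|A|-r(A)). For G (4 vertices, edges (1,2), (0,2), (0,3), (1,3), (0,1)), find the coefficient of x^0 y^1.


R(x,y) = sum over A in 2^E of x^(r(E)-r(A)) * y^(|A|-r(A)).
G has 4 vertices, 5 edges. r(E) = 3.
Enumerate all 2^5 = 32 subsets.
Count subsets with r(E)-r(A)=0 and |A|-r(A)=1: 5.

5


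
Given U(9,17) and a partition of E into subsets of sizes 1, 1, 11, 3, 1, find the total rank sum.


r(Ai) = min(|Ai|, 9) for each part.
Sum = min(1,9) + min(1,9) + min(11,9) + min(3,9) + min(1,9)
    = 1 + 1 + 9 + 3 + 1
    = 15.

15


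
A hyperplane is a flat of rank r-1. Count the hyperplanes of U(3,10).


Hyperplanes of U(3,10) are flats of rank 2.
In a uniform matroid, these are exactly the (2)-element subsets.
Count = C(10,2) = 10! / (2! * 8!) = 45.

45


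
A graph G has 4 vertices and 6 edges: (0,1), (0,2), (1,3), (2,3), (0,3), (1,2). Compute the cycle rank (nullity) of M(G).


Cycle rank (nullity) = |E| - r(M) = |E| - (|V| - c).
|E| = 6, |V| = 4, c = 1.
Nullity = 6 - (4 - 1) = 6 - 3 = 3.

3


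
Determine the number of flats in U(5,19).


Flats of U(5,19): every subset of size < 5 is a flat, plus E itself.
Count = (19 choose 0) + (19 choose 1) + (19 choose 2) + (19 choose 3) + (19 choose 4) + 1
     = 1 + 19 + 171 + 969 + 3876 + 1
     = 5037.

5037


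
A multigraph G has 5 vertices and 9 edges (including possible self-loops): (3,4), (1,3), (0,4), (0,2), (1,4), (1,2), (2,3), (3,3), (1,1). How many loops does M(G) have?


In a graphic matroid, a loop is a self-loop edge (u,u) with rank 0.
Examining all 9 edges for self-loops...
Self-loops found: (3,3), (1,1)
Number of loops = 2.

2


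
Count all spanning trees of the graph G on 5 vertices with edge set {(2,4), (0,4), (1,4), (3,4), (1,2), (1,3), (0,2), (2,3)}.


By Kirchhoff's matrix tree theorem, the number of spanning trees equals
the determinant of any cofactor of the Laplacian matrix L.
G has 5 vertices and 8 edges.
Computing the (4 x 4) cofactor determinant gives 40.

40


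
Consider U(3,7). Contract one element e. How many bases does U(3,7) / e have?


Contracting e from U(3,7) gives U(2,6).
Bases of U(2,6) = C(6,2) = 6! / (2! * 4!) = 15.

15


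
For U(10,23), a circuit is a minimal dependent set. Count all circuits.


In U(10,23), circuits are the (11)-element subsets.
Any set of 11 elements is dependent, and removing any one element gives
an independent set of size 10, so it is a minimal dependent set.
Number of circuits = C(23,11) = 23! / (11! * 12!) = 1352078.

1352078


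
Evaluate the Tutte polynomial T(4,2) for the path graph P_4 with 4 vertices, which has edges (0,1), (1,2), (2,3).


A path on 4 vertices is a tree with 3 edges.
T(x,y) = x^(3) for any tree.
T(4,2) = 4^3 = 64.

64


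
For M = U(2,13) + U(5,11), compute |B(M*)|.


(M1+M2)* = M1* + M2*.
M1* = U(11,13), bases: C(13,11) = 78.
M2* = U(6,11), bases: C(11,6) = 462.
|B(M*)| = 78 * 462 = 36036.

36036


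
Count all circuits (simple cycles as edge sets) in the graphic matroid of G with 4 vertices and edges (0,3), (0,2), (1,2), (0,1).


A circuit in a graphic matroid = edge set of a simple cycle.
G has 4 vertices and 4 edges.
Enumerating all minimal edge subsets forming cycles...
Total circuits found: 1.

1


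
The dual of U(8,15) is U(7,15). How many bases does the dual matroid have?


The dual of U(r,n) is U(n-r, n) = U(7,15).
Bases of U(7,15) are all (7)-element subsets.
|B(M*)| = (15 choose 7) = 6435.

6435


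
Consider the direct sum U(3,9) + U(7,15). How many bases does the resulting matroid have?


Bases of a direct sum M1 + M2: |B| = |B(M1)| * |B(M2)|.
|B(U(3,9))| = C(9,3) = 84.
|B(U(7,15))| = C(15,7) = 6435.
Total bases = 84 * 6435 = 540540.

540540


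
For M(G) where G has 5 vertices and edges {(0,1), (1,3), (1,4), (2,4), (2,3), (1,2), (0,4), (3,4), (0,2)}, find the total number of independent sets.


An independent set in a graphic matroid is an acyclic edge subset.
G has 5 vertices and 9 edges.
Enumerate all 2^9 = 512 subsets, checking for acyclicity.
Total independent sets = 198.

198


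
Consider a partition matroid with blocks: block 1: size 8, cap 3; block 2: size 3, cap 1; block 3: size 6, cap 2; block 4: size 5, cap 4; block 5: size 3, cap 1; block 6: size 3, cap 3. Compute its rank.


Rank of a partition matroid = sum of min(|Si|, ci) for each block.
= min(8,3) + min(3,1) + min(6,2) + min(5,4) + min(3,1) + min(3,3)
= 3 + 1 + 2 + 4 + 1 + 3
= 14.

14


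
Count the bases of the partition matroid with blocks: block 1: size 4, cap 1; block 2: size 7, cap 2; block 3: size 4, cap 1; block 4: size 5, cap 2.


A basis picks exactly ci elements from block i.
Number of bases = product of C(|Si|, ci).
= C(4,1) * C(7,2) * C(4,1) * C(5,2)
= 4 * 21 * 4 * 10
= 3360.

3360


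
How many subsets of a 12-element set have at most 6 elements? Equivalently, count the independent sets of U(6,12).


Independent sets of U(6,12) are all subsets of size <= 6.
Count = C(12,0) + C(12,1) + C(12,2) + C(12,3) + C(12,4) + C(12,5) + C(12,6)
     = 1 + 12 + 66 + 220 + 495 + 792 + 924
     = 2510.

2510


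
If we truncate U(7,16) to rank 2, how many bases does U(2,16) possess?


Truncating U(7,16) to rank 2 gives U(2,16).
Bases of U(2,16) are all 2-element subsets of 16 elements.
Number of bases = C(16,2) = (16 * 15) / (1 * 2) = 120.

120


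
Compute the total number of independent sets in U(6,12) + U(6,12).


For a direct sum, |I(M1+M2)| = |I(M1)| * |I(M2)|.
|I(U(6,12))| = sum C(12,k) for k=0..6 = 2510.
|I(U(6,12))| = sum C(12,k) for k=0..6 = 2510.
Total = 2510 * 2510 = 6300100.

6300100


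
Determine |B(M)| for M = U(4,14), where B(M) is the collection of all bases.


Bases of U(4,14) are all 4-element subsets of the 14-element ground set.
Number of bases = C(14,4).
C(14,4) = 14! / (4! * 10!) = 1001.

1001


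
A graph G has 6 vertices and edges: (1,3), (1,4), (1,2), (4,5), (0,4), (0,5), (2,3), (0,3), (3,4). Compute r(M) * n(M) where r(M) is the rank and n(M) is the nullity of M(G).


r(M) = |V| - c = 6 - 1 = 5.
nullity = |E| - r(M) = 9 - 5 = 4.
Product = 5 * 4 = 20.

20


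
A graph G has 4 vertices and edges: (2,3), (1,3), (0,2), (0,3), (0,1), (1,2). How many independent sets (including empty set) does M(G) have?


An independent set in a graphic matroid is an acyclic edge subset.
G has 4 vertices and 6 edges.
Enumerate all 2^6 = 64 subsets, checking for acyclicity.
Total independent sets = 38.

38


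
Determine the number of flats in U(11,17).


Flats of U(11,17): every subset of size < 11 is a flat, plus E itself.
Count = C(17,0) + C(17,1) + C(17,2) + C(17,3) + C(17,4) + C(17,5) + C(17,6) + C(17,7) + C(17,8) + C(17,9) + C(17,10) + 1
     = 1 + 17 + 136 + 680 + 2380 + 6188 + 12376 + 19448 + 24310 + 24310 + 19448 + 1
     = 109295.

109295


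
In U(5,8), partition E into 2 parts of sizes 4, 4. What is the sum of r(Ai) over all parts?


r(Ai) = min(|Ai|, 5) for each part.
Sum = min(4,5) + min(4,5)
    = 4 + 4
    = 8.

8


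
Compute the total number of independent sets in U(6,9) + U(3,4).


For a direct sum, |I(M1+M2)| = |I(M1)| * |I(M2)|.
|I(U(6,9))| = sum C(9,k) for k=0..6 = 466.
|I(U(3,4))| = sum C(4,k) for k=0..3 = 15.
Total = 466 * 15 = 6990.

6990


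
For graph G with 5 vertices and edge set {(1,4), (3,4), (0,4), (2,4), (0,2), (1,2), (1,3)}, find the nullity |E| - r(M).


Cycle rank (nullity) = |E| - r(M) = |E| - (|V| - c).
|E| = 7, |V| = 5, c = 1.
Nullity = 7 - (5 - 1) = 7 - 4 = 3.

3


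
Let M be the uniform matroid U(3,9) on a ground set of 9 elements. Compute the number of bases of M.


Bases of U(3,9) are all 3-element subsets of the 9-element ground set.
Number of bases = C(9,3).
C(9,3) = 9! / (3! * 6!) = 84.

84


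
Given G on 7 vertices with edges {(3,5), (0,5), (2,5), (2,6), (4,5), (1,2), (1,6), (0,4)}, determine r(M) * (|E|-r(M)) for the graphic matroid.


r(M) = |V| - c = 7 - 1 = 6.
nullity = |E| - r(M) = 8 - 6 = 2.
Product = 6 * 2 = 12.

12


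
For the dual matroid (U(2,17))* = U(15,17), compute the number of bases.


The dual of U(r,n) is U(n-r, n) = U(15,17).
Bases of U(15,17) are all (15)-element subsets.
|B(M*)| = C(17,15) = 136.

136


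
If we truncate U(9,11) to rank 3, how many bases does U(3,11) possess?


Truncating U(9,11) to rank 3 gives U(3,11).
Bases of U(3,11) are all 3-element subsets of 11 elements.
Number of bases = (11 choose 3) = 165.

165


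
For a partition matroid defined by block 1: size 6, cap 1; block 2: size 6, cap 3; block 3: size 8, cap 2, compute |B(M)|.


A basis picks exactly ci elements from block i.
Number of bases = product of C(|Si|, ci).
= C(6,1) * C(6,3) * C(8,2)
= 6 * 20 * 28
= 3360.

3360


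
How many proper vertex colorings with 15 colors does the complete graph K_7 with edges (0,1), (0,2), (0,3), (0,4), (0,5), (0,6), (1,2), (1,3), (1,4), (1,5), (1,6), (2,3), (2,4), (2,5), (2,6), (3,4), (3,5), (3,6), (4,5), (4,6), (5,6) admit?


P(K_7, k) = k(k-1)(k-2)...(k-6).
P(15) = (15) * (14) * (13) * (12) * (11) * (10) * (9) = 32432400.

32432400


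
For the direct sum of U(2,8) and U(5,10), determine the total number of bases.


Bases of a direct sum M1 + M2: |B| = |B(M1)| * |B(M2)|.
|B(U(2,8))| = C(8,2) = 28.
|B(U(5,10))| = C(10,5) = 252.
Total bases = 28 * 252 = 7056.

7056


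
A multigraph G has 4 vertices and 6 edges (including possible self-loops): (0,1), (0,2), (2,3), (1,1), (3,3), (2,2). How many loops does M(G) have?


In a graphic matroid, a loop is a self-loop edge (u,u) with rank 0.
Examining all 6 edges for self-loops...
Self-loops found: (1,1), (3,3), (2,2)
Number of loops = 3.

3


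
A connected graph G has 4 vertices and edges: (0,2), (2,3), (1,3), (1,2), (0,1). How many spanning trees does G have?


By Kirchhoff's matrix tree theorem, the number of spanning trees equals
the determinant of any cofactor of the Laplacian matrix L.
G has 4 vertices and 5 edges.
Computing the (3 x 3) cofactor determinant gives 8.

8


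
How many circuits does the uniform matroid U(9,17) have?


In U(9,17), circuits are the (10)-element subsets.
Any set of 10 elements is dependent, and removing any one element gives
an independent set of size 9, so it is a minimal dependent set.
Number of circuits = C(17,10) = 17! / (10! * 7!) = 19448.

19448


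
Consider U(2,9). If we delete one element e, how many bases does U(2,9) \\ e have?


Deleting e from U(2,9) gives U(2,8) since n > r.
Bases of U(2,8) = C(8,2) = (8 * 7) / (1 * 2) = 28.

28


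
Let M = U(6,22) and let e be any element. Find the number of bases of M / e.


Contracting e from U(6,22) gives U(5,21).
Bases of U(5,21) = C(21,5) = 21! / (5! * 16!) = 20349.

20349


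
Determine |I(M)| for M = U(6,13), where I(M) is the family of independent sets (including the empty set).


Independent sets of U(6,13) are all subsets of size <= 6.
Count = C(13,0) + C(13,1) + C(13,2) + C(13,3) + C(13,4) + C(13,5) + C(13,6)
     = 1 + 13 + 78 + 286 + 715 + 1287 + 1716
     = 4096.

4096


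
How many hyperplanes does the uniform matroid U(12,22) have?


Hyperplanes of U(12,22) are flats of rank 11.
In a uniform matroid, these are exactly the (11)-element subsets.
Count = (22 choose 11) = 705432.

705432


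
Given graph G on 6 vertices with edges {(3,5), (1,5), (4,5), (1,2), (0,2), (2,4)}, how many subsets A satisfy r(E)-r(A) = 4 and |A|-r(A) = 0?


R(x,y) = sum over A in 2^E of x^(r(E)-r(A)) * y^(|A|-r(A)).
G has 6 vertices, 6 edges. r(E) = 5.
Enumerate all 2^6 = 64 subsets.
Count subsets with r(E)-r(A)=4 and |A|-r(A)=0: 6.

6


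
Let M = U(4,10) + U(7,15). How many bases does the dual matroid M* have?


(M1+M2)* = M1* + M2*.
M1* = U(6,10), bases: C(10,6) = 210.
M2* = U(8,15), bases: C(15,8) = 6435.
|B(M*)| = 210 * 6435 = 1351350.

1351350


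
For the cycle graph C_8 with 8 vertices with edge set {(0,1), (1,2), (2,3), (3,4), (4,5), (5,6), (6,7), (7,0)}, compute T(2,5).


T(C_8; x,y) = x + x^2 + ... + x^(7) + y.
T(2,5) = 2^1 + 2^2 + 2^3 + 2^4 + 2^5 + 2^6 + 2^7 + 5
= 2 + 4 + 8 + 16 + 32 + 64 + 128 + 5
= 259.

259


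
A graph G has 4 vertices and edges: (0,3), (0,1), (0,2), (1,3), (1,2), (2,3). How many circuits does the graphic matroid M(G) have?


A circuit in a graphic matroid = edge set of a simple cycle.
G has 4 vertices and 6 edges.
Enumerating all minimal edge subsets forming cycles...
Total circuits found: 7.

7


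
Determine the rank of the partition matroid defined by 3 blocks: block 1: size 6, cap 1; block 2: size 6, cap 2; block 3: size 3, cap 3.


Rank of a partition matroid = sum of min(|Si|, ci) for each block.
= min(6,1) + min(6,2) + min(3,3)
= 1 + 2 + 3
= 6.

6


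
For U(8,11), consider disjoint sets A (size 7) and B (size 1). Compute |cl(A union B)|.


|A union B| = 7 + 1 = 8 (disjoint).
In U(8,11), cl(S) = S if |S| < 8, else cl(S) = E.
Since 8 >= 8, cl(A union B) = E.
|cl(A union B)| = 11.

11


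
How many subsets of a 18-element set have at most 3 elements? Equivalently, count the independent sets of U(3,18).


Independent sets of U(3,18) are all subsets of size <= 3.
Count = (18 choose 0) + (18 choose 1) + (18 choose 2) + (18 choose 3)
     = 1 + 18 + 153 + 816
     = 988.

988


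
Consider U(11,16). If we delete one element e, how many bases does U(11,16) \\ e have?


Deleting e from U(11,16) gives U(11,15) since n > r.
Bases of U(11,15) = C(15,11) = 1365.

1365


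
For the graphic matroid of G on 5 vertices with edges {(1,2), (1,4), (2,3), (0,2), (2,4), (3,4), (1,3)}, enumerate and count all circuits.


A circuit in a graphic matroid = edge set of a simple cycle.
G has 5 vertices and 7 edges.
Enumerating all minimal edge subsets forming cycles...
Total circuits found: 7.

7


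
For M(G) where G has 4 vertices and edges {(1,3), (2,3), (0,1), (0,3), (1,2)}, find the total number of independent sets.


An independent set in a graphic matroid is an acyclic edge subset.
G has 4 vertices and 5 edges.
Enumerate all 2^5 = 32 subsets, checking for acyclicity.
Total independent sets = 24.

24


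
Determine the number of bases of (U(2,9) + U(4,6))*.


(M1+M2)* = M1* + M2*.
M1* = U(7,9), bases: C(9,7) = 36.
M2* = U(2,6), bases: C(6,2) = 15.
|B(M*)| = 36 * 15 = 540.

540


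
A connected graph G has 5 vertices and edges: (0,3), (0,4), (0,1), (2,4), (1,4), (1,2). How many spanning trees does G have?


By Kirchhoff's matrix tree theorem, the number of spanning trees equals
the determinant of any cofactor of the Laplacian matrix L.
G has 5 vertices and 6 edges.
Computing the (4 x 4) cofactor determinant gives 8.

8


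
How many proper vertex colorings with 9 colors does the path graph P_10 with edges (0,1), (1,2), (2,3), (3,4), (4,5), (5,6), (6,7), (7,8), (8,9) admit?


P(P_10, k) = k * (k-1)^(9).
P(9) = 9 * 8^9 = 9 * 134217728 = 1207959552.

1207959552


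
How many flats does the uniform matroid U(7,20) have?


Flats of U(7,20): every subset of size < 7 is a flat, plus E itself.
Count = C(20,0) + C(20,1) + C(20,2) + C(20,3) + C(20,4) + C(20,5) + C(20,6) + 1
     = 1 + 20 + 190 + 1140 + 4845 + 15504 + 38760 + 1
     = 60461.

60461


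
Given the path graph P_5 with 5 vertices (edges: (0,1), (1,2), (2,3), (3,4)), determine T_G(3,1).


A path on 5 vertices is a tree with 4 edges.
T(x,y) = x^(4) for any tree.
T(3,1) = 3^4 = 81.

81


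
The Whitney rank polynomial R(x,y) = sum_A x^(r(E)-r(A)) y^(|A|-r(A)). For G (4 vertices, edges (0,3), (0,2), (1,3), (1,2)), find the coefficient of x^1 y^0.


R(x,y) = sum over A in 2^E of x^(r(E)-r(A)) * y^(|A|-r(A)).
G has 4 vertices, 4 edges. r(E) = 3.
Enumerate all 2^4 = 16 subsets.
Count subsets with r(E)-r(A)=1 and |A|-r(A)=0: 6.

6


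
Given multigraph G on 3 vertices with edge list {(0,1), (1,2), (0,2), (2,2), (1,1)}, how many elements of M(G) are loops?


In a graphic matroid, a loop is a self-loop edge (u,u) with rank 0.
Examining all 5 edges for self-loops...
Self-loops found: (2,2), (1,1)
Number of loops = 2.

2


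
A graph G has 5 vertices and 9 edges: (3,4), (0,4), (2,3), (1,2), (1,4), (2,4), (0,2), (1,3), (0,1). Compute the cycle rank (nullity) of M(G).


Cycle rank (nullity) = |E| - r(M) = |E| - (|V| - c).
|E| = 9, |V| = 5, c = 1.
Nullity = 9 - (5 - 1) = 9 - 4 = 5.

5


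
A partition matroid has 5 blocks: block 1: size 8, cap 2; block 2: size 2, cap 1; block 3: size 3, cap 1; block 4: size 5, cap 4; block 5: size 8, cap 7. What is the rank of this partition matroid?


Rank of a partition matroid = sum of min(|Si|, ci) for each block.
= min(8,2) + min(2,1) + min(3,1) + min(5,4) + min(8,7)
= 2 + 1 + 1 + 4 + 7
= 15.

15


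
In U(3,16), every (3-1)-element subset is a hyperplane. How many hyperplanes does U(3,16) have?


Hyperplanes of U(3,16) are flats of rank 2.
In a uniform matroid, these are exactly the (2)-element subsets.
Count = (16 choose 2) = 120.

120


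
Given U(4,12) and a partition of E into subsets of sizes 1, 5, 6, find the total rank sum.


r(Ai) = min(|Ai|, 4) for each part.
Sum = min(1,4) + min(5,4) + min(6,4)
    = 1 + 4 + 4
    = 9.

9


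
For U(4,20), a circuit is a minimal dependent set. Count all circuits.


In U(4,20), circuits are the (5)-element subsets.
Any set of 5 elements is dependent, and removing any one element gives
an independent set of size 4, so it is a minimal dependent set.
Number of circuits = C(20,5) = 15504.

15504


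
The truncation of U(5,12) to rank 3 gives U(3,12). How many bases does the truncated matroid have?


Truncating U(5,12) to rank 3 gives U(3,12).
Bases of U(3,12) are all 3-element subsets of 12 elements.
Number of bases = C(12,3) = 12! / (3! * 9!) = 220.

220


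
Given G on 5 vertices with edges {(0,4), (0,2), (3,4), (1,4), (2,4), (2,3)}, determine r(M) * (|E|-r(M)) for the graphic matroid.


r(M) = |V| - c = 5 - 1 = 4.
nullity = |E| - r(M) = 6 - 4 = 2.
Product = 4 * 2 = 8.

8


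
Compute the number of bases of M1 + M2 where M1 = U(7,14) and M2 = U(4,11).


Bases of a direct sum M1 + M2: |B| = |B(M1)| * |B(M2)|.
|B(U(7,14))| = C(14,7) = 3432.
|B(U(4,11))| = C(11,4) = 330.
Total bases = 3432 * 330 = 1132560.

1132560


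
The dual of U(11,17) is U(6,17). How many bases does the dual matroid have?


The dual of U(r,n) is U(n-r, n) = U(6,17).
Bases of U(6,17) are all (6)-element subsets.
|B(M*)| = (17 choose 6) = 12376.

12376


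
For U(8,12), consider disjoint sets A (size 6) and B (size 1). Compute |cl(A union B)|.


|A union B| = 6 + 1 = 7 (disjoint).
In U(8,12), cl(S) = S if |S| < 8, else cl(S) = E.
Since 7 < 8, cl(A union B) = A union B.
|cl(A union B)| = 7.

7


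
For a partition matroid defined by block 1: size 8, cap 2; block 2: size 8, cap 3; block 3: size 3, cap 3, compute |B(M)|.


A basis picks exactly ci elements from block i.
Number of bases = product of C(|Si|, ci).
= C(8,2) * C(8,3) * C(3,3)
= 28 * 56 * 1
= 1568.

1568


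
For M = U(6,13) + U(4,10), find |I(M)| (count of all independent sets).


For a direct sum, |I(M1+M2)| = |I(M1)| * |I(M2)|.
|I(U(6,13))| = sum C(13,k) for k=0..6 = 4096.
|I(U(4,10))| = sum C(10,k) for k=0..4 = 386.
Total = 4096 * 386 = 1581056.

1581056


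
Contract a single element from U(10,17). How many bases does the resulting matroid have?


Contracting e from U(10,17) gives U(9,16).
Bases of U(9,16) = C(16,9) = 16! / (9! * 7!) = 11440.

11440


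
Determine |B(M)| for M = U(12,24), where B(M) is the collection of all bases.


Bases of U(12,24) are all 12-element subsets of the 24-element ground set.
Number of bases = C(24,12).
C(24,12) = 24! / (12! * 12!) = 2704156.

2704156


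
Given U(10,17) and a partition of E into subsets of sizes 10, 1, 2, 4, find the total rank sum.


r(Ai) = min(|Ai|, 10) for each part.
Sum = min(10,10) + min(1,10) + min(2,10) + min(4,10)
    = 10 + 1 + 2 + 4
    = 17.

17


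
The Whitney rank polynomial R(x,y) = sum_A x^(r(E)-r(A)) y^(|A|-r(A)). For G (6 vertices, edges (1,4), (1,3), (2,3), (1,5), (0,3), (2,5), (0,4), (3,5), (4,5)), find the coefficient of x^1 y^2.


R(x,y) = sum over A in 2^E of x^(r(E)-r(A)) * y^(|A|-r(A)).
G has 6 vertices, 9 edges. r(E) = 5.
Enumerate all 2^9 = 512 subsets.
Count subsets with r(E)-r(A)=1 and |A|-r(A)=2: 17.

17


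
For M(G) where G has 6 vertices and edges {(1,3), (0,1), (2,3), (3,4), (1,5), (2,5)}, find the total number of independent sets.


An independent set in a graphic matroid is an acyclic edge subset.
G has 6 vertices and 6 edges.
Enumerate all 2^6 = 64 subsets, checking for acyclicity.
Total independent sets = 60.

60


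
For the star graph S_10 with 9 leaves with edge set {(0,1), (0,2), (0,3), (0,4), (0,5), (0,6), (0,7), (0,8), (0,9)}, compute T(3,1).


A star on 10 vertices is a tree with 9 edges.
T(x,y) = x^(9) for any tree.
T(3,1) = 3^9 = 19683.

19683


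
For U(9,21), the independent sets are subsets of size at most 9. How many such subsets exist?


Independent sets of U(9,21) are all subsets of size <= 9.
Count = (21 choose 0) + (21 choose 1) + (21 choose 2) + (21 choose 3) + (21 choose 4) + (21 choose 5) + (21 choose 6) + (21 choose 7) + (21 choose 8) + (21 choose 9)
     = 1 + 21 + 210 + 1330 + 5985 + 20349 + 54264 + 116280 + 203490 + 293930
     = 695860.

695860


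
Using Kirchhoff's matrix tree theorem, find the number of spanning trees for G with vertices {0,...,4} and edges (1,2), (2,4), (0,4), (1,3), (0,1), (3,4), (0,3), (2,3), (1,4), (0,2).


By Kirchhoff's matrix tree theorem, the number of spanning trees equals
the determinant of any cofactor of the Laplacian matrix L.
G has 5 vertices and 10 edges.
Computing the (4 x 4) cofactor determinant gives 125.

125


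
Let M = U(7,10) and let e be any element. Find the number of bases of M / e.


Contracting e from U(7,10) gives U(6,9).
Bases of U(6,9) = (9 choose 6) = 84.

84


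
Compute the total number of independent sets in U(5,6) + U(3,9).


For a direct sum, |I(M1+M2)| = |I(M1)| * |I(M2)|.
|I(U(5,6))| = sum C(6,k) for k=0..5 = 63.
|I(U(3,9))| = sum C(9,k) for k=0..3 = 130.
Total = 63 * 130 = 8190.

8190


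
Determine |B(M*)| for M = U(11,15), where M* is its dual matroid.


The dual of U(r,n) is U(n-r, n) = U(4,15).
Bases of U(4,15) are all (4)-element subsets.
|B(M*)| = C(15,4) = (15 * 14 * 13 * 12) / (1 * 2 * 3 * 4) = 1365.

1365


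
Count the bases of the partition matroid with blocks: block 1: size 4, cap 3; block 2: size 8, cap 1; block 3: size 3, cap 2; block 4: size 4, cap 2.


A basis picks exactly ci elements from block i.
Number of bases = product of C(|Si|, ci).
= C(4,3) * C(8,1) * C(3,2) * C(4,2)
= 4 * 8 * 3 * 6
= 576.

576


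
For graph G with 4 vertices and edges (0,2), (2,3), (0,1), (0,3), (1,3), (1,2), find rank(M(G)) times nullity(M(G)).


r(M) = |V| - c = 4 - 1 = 3.
nullity = |E| - r(M) = 6 - 3 = 3.
Product = 3 * 3 = 9.

9


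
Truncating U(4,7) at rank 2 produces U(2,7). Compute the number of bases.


Truncating U(4,7) to rank 2 gives U(2,7).
Bases of U(2,7) are all 2-element subsets of 7 elements.
Number of bases = C(7,2) = (7 * 6) / (1 * 2) = 21.

21


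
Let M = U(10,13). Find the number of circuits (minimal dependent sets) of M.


In U(10,13), circuits are the (11)-element subsets.
Any set of 11 elements is dependent, and removing any one element gives
an independent set of size 10, so it is a minimal dependent set.
Number of circuits = C(13,11) = 78.

78


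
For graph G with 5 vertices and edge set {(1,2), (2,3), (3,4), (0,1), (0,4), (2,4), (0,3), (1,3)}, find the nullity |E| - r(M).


Cycle rank (nullity) = |E| - r(M) = |E| - (|V| - c).
|E| = 8, |V| = 5, c = 1.
Nullity = 8 - (5 - 1) = 8 - 4 = 4.

4


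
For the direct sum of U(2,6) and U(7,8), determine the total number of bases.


Bases of a direct sum M1 + M2: |B| = |B(M1)| * |B(M2)|.
|B(U(2,6))| = C(6,2) = 15.
|B(U(7,8))| = C(8,7) = 8.
Total bases = 15 * 8 = 120.

120


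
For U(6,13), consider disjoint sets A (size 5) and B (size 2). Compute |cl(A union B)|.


|A union B| = 5 + 2 = 7 (disjoint).
In U(6,13), cl(S) = S if |S| < 6, else cl(S) = E.
Since 7 >= 6, cl(A union B) = E.
|cl(A union B)| = 13.

13


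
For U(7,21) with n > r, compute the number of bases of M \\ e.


Deleting e from U(7,21) gives U(7,20) since n > r.
Bases of U(7,20) = C(20,7) = 77520.

77520


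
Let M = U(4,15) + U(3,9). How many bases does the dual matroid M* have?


(M1+M2)* = M1* + M2*.
M1* = U(11,15), bases: C(15,11) = 1365.
M2* = U(6,9), bases: C(9,6) = 84.
|B(M*)| = 1365 * 84 = 114660.

114660


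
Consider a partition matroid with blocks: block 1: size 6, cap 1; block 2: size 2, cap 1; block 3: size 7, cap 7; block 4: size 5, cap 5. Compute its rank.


Rank of a partition matroid = sum of min(|Si|, ci) for each block.
= min(6,1) + min(2,1) + min(7,7) + min(5,5)
= 1 + 1 + 7 + 5
= 14.

14


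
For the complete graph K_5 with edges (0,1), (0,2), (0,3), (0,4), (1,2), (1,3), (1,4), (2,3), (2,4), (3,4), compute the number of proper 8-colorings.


P(K_5, k) = k(k-1)(k-2)...(k-4).
P(8) = (8) * (7) * (6) * (5) * (4) = 6720.

6720


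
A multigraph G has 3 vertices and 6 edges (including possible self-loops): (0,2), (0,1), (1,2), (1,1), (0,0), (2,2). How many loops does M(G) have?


In a graphic matroid, a loop is a self-loop edge (u,u) with rank 0.
Examining all 6 edges for self-loops...
Self-loops found: (1,1), (0,0), (2,2)
Number of loops = 3.

3


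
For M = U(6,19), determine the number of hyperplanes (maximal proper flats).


Hyperplanes of U(6,19) are flats of rank 5.
In a uniform matroid, these are exactly the (5)-element subsets.
Count = (19 choose 5) = 11628.

11628


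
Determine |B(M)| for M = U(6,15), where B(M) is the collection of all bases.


Bases of U(6,15) are all 6-element subsets of the 15-element ground set.
Number of bases = C(15,6).
(15 choose 6) = 5005.

5005


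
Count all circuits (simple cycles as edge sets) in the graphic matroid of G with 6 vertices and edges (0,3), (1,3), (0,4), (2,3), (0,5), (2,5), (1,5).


A circuit in a graphic matroid = edge set of a simple cycle.
G has 6 vertices and 7 edges.
Enumerating all minimal edge subsets forming cycles...
Total circuits found: 3.

3


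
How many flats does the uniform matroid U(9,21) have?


Flats of U(9,21): every subset of size < 9 is a flat, plus E itself.
Count = C(21,0) + C(21,1) + C(21,2) + C(21,3) + C(21,4) + C(21,5) + C(21,6) + C(21,7) + C(21,8) + 1
     = 1 + 21 + 210 + 1330 + 5985 + 20349 + 54264 + 116280 + 203490 + 1
     = 401931.

401931


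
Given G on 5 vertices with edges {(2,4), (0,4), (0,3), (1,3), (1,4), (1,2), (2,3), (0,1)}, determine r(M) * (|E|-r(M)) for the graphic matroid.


r(M) = |V| - c = 5 - 1 = 4.
nullity = |E| - r(M) = 8 - 4 = 4.
Product = 4 * 4 = 16.

16


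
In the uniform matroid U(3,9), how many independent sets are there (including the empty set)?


Independent sets of U(3,9) are all subsets of size <= 3.
Count = C(9,0) + C(9,1) + C(9,2) + C(9,3)
     = 1 + 9 + 36 + 84
     = 130.

130


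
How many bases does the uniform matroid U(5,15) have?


Bases of U(5,15) are all 5-element subsets of the 15-element ground set.
Number of bases = C(15,5).
(15 choose 5) = 3003.

3003


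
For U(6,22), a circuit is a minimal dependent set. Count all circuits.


In U(6,22), circuits are the (7)-element subsets.
Any set of 7 elements is dependent, and removing any one element gives
an independent set of size 6, so it is a minimal dependent set.
Number of circuits = C(22,7) = 170544.

170544


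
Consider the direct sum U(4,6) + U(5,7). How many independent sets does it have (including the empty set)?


For a direct sum, |I(M1+M2)| = |I(M1)| * |I(M2)|.
|I(U(4,6))| = sum C(6,k) for k=0..4 = 57.
|I(U(5,7))| = sum C(7,k) for k=0..5 = 120.
Total = 57 * 120 = 6840.

6840


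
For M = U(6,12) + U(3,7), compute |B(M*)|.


(M1+M2)* = M1* + M2*.
M1* = U(6,12), bases: C(12,6) = 924.
M2* = U(4,7), bases: C(7,4) = 35.
|B(M*)| = 924 * 35 = 32340.

32340


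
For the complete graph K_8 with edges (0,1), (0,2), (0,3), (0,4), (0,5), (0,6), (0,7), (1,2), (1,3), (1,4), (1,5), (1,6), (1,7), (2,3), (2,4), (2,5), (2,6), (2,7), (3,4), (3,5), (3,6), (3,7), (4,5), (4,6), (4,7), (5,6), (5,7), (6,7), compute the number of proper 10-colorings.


P(K_8, k) = k(k-1)(k-2)...(k-7).
P(10) = (10) * (9) * (8) * (7) * (6) * (5) * (4) * (3) = 1814400.

1814400


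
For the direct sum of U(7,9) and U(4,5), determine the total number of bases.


Bases of a direct sum M1 + M2: |B| = |B(M1)| * |B(M2)|.
|B(U(7,9))| = C(9,7) = 36.
|B(U(4,5))| = C(5,4) = 5.
Total bases = 36 * 5 = 180.

180


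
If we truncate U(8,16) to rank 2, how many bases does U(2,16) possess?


Truncating U(8,16) to rank 2 gives U(2,16).
Bases of U(2,16) are all 2-element subsets of 16 elements.
Number of bases = C(16,2) = (16 * 15) / (1 * 2) = 120.

120


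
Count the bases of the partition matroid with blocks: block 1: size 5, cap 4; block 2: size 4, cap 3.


A basis picks exactly ci elements from block i.
Number of bases = product of C(|Si|, ci).
= C(5,4) * C(4,3)
= 5 * 4
= 20.

20


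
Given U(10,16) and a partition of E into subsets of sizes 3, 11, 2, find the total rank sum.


r(Ai) = min(|Ai|, 10) for each part.
Sum = min(3,10) + min(11,10) + min(2,10)
    = 3 + 10 + 2
    = 15.

15


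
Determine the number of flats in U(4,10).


Flats of U(4,10): every subset of size < 4 is a flat, plus E itself.
Count = (10 choose 0) + (10 choose 1) + (10 choose 2) + (10 choose 3) + 1
     = 1 + 10 + 45 + 120 + 1
     = 177.

177


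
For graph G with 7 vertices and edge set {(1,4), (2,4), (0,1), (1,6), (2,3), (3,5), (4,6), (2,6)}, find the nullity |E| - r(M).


Cycle rank (nullity) = |E| - r(M) = |E| - (|V| - c).
|E| = 8, |V| = 7, c = 1.
Nullity = 8 - (7 - 1) = 8 - 6 = 2.

2


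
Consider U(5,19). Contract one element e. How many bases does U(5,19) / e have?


Contracting e from U(5,19) gives U(4,18).
Bases of U(4,18) = C(18,4) = 18! / (4! * 14!) = 3060.

3060


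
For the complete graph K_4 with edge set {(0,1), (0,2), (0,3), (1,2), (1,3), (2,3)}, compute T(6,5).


T(K_4; x,y) = x^3 + 3x^2 + 4xy + 2x + y^3 + 3y^2 + 2y.
Substituting x=6, y=5:
= 216 + 108 + 120 + 12 + 125 + 75 + 10
= 666.

666


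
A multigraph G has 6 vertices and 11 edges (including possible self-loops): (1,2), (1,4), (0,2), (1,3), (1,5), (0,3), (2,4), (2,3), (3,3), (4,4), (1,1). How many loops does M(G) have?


In a graphic matroid, a loop is a self-loop edge (u,u) with rank 0.
Examining all 11 edges for self-loops...
Self-loops found: (3,3), (4,4), (1,1)
Number of loops = 3.

3


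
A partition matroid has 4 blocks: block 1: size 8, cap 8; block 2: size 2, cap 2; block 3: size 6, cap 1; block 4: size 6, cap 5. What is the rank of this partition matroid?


Rank of a partition matroid = sum of min(|Si|, ci) for each block.
= min(8,8) + min(2,2) + min(6,1) + min(6,5)
= 8 + 2 + 1 + 5
= 16.

16


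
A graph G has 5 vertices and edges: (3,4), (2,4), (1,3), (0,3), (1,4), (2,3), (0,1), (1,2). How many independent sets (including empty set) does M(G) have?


An independent set in a graphic matroid is an acyclic edge subset.
G has 5 vertices and 8 edges.
Enumerate all 2^8 = 256 subsets, checking for acyclicity.
Total independent sets = 128.

128


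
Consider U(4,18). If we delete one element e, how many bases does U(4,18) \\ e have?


Deleting e from U(4,18) gives U(4,17) since n > r.
Bases of U(4,17) = (17 choose 4) = 2380.

2380


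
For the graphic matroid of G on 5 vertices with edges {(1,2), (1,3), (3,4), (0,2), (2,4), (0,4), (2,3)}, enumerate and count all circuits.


A circuit in a graphic matroid = edge set of a simple cycle.
G has 5 vertices and 7 edges.
Enumerating all minimal edge subsets forming cycles...
Total circuits found: 6.

6


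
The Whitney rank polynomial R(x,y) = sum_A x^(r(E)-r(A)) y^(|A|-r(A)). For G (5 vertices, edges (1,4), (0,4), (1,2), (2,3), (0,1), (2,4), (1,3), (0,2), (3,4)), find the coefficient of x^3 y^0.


R(x,y) = sum over A in 2^E of x^(r(E)-r(A)) * y^(|A|-r(A)).
G has 5 vertices, 9 edges. r(E) = 4.
Enumerate all 2^9 = 512 subsets.
Count subsets with r(E)-r(A)=3 and |A|-r(A)=0: 9.

9


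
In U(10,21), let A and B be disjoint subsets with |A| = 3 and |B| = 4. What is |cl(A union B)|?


|A union B| = 3 + 4 = 7 (disjoint).
In U(10,21), cl(S) = S if |S| < 10, else cl(S) = E.
Since 7 < 10, cl(A union B) = A union B.
|cl(A union B)| = 7.

7


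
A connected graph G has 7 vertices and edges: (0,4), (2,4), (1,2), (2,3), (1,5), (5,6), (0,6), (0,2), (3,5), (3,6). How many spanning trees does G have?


By Kirchhoff's matrix tree theorem, the number of spanning trees equals
the determinant of any cofactor of the Laplacian matrix L.
G has 7 vertices and 10 edges.
Computing the (6 x 6) cofactor determinant gives 94.

94
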